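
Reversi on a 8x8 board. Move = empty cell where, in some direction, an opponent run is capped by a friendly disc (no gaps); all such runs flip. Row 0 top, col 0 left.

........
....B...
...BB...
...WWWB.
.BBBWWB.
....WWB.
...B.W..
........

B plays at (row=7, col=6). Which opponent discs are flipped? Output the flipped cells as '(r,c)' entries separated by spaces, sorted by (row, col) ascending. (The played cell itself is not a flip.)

Dir NW: opp run (6,5) (5,4) capped by B -> flip
Dir N: first cell '.' (not opp) -> no flip
Dir NE: first cell '.' (not opp) -> no flip
Dir W: first cell '.' (not opp) -> no flip
Dir E: first cell '.' (not opp) -> no flip
Dir SW: edge -> no flip
Dir S: edge -> no flip
Dir SE: edge -> no flip

Answer: (5,4) (6,5)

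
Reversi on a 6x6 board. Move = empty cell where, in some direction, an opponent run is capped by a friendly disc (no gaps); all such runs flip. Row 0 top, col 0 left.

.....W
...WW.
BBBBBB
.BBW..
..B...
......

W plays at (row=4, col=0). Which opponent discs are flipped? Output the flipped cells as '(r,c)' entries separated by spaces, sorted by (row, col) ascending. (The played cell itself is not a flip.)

Answer: (2,2) (3,1)

Derivation:
Dir NW: edge -> no flip
Dir N: first cell '.' (not opp) -> no flip
Dir NE: opp run (3,1) (2,2) capped by W -> flip
Dir W: edge -> no flip
Dir E: first cell '.' (not opp) -> no flip
Dir SW: edge -> no flip
Dir S: first cell '.' (not opp) -> no flip
Dir SE: first cell '.' (not opp) -> no flip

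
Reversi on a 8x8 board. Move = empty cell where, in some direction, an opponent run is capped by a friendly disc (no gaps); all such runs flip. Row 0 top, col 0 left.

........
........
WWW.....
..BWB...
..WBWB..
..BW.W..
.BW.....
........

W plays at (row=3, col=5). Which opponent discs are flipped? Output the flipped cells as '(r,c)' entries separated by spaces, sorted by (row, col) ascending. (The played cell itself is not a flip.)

Dir NW: first cell '.' (not opp) -> no flip
Dir N: first cell '.' (not opp) -> no flip
Dir NE: first cell '.' (not opp) -> no flip
Dir W: opp run (3,4) capped by W -> flip
Dir E: first cell '.' (not opp) -> no flip
Dir SW: first cell 'W' (not opp) -> no flip
Dir S: opp run (4,5) capped by W -> flip
Dir SE: first cell '.' (not opp) -> no flip

Answer: (3,4) (4,5)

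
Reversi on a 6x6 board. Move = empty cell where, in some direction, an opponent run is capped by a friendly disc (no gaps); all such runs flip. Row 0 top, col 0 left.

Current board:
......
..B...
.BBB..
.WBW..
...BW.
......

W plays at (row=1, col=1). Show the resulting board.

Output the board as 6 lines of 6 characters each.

Place W at (1,1); scan 8 dirs for brackets.
Dir NW: first cell '.' (not opp) -> no flip
Dir N: first cell '.' (not opp) -> no flip
Dir NE: first cell '.' (not opp) -> no flip
Dir W: first cell '.' (not opp) -> no flip
Dir E: opp run (1,2), next='.' -> no flip
Dir SW: first cell '.' (not opp) -> no flip
Dir S: opp run (2,1) capped by W -> flip
Dir SE: opp run (2,2) capped by W -> flip
All flips: (2,1) (2,2)

Answer: ......
.WB...
.WWB..
.WBW..
...BW.
......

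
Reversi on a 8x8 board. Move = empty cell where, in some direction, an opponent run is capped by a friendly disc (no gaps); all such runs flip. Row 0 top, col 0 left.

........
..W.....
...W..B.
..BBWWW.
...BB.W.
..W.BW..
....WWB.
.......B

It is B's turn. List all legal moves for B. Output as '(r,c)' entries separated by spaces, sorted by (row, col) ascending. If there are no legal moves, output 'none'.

Answer: (1,3) (1,4) (2,4) (2,5) (3,7) (5,6) (6,1) (6,3) (7,4) (7,6)

Derivation:
(0,1): no bracket -> illegal
(0,2): no bracket -> illegal
(0,3): no bracket -> illegal
(1,1): no bracket -> illegal
(1,3): flips 1 -> legal
(1,4): flips 1 -> legal
(2,1): no bracket -> illegal
(2,2): no bracket -> illegal
(2,4): flips 1 -> legal
(2,5): flips 1 -> legal
(2,7): no bracket -> illegal
(3,7): flips 3 -> legal
(4,1): no bracket -> illegal
(4,2): no bracket -> illegal
(4,5): no bracket -> illegal
(4,7): no bracket -> illegal
(5,1): no bracket -> illegal
(5,3): no bracket -> illegal
(5,6): flips 3 -> legal
(5,7): no bracket -> illegal
(6,1): flips 1 -> legal
(6,2): no bracket -> illegal
(6,3): flips 2 -> legal
(7,3): no bracket -> illegal
(7,4): flips 1 -> legal
(7,5): no bracket -> illegal
(7,6): flips 1 -> legal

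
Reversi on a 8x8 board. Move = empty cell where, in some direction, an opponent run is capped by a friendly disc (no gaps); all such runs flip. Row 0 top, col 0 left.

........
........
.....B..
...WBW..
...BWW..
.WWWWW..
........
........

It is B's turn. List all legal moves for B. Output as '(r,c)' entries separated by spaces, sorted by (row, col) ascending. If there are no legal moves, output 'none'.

(2,2): no bracket -> illegal
(2,3): flips 1 -> legal
(2,4): no bracket -> illegal
(2,6): no bracket -> illegal
(3,2): flips 1 -> legal
(3,6): flips 1 -> legal
(4,0): no bracket -> illegal
(4,1): no bracket -> illegal
(4,2): no bracket -> illegal
(4,6): flips 2 -> legal
(5,0): no bracket -> illegal
(5,6): flips 1 -> legal
(6,0): no bracket -> illegal
(6,1): flips 1 -> legal
(6,2): no bracket -> illegal
(6,3): flips 1 -> legal
(6,4): flips 2 -> legal
(6,5): flips 4 -> legal
(6,6): no bracket -> illegal

Answer: (2,3) (3,2) (3,6) (4,6) (5,6) (6,1) (6,3) (6,4) (6,5)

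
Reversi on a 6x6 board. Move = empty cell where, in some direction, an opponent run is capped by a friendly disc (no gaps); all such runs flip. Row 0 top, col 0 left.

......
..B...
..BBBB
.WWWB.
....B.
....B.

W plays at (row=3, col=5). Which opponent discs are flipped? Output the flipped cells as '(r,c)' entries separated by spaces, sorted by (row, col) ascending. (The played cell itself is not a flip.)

Dir NW: opp run (2,4), next='.' -> no flip
Dir N: opp run (2,5), next='.' -> no flip
Dir NE: edge -> no flip
Dir W: opp run (3,4) capped by W -> flip
Dir E: edge -> no flip
Dir SW: opp run (4,4), next='.' -> no flip
Dir S: first cell '.' (not opp) -> no flip
Dir SE: edge -> no flip

Answer: (3,4)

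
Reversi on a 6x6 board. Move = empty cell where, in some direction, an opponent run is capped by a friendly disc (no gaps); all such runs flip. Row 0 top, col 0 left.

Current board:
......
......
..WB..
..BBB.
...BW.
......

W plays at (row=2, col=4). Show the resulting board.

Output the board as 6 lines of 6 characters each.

Answer: ......
......
..WWW.
..BBW.
...BW.
......

Derivation:
Place W at (2,4); scan 8 dirs for brackets.
Dir NW: first cell '.' (not opp) -> no flip
Dir N: first cell '.' (not opp) -> no flip
Dir NE: first cell '.' (not opp) -> no flip
Dir W: opp run (2,3) capped by W -> flip
Dir E: first cell '.' (not opp) -> no flip
Dir SW: opp run (3,3), next='.' -> no flip
Dir S: opp run (3,4) capped by W -> flip
Dir SE: first cell '.' (not opp) -> no flip
All flips: (2,3) (3,4)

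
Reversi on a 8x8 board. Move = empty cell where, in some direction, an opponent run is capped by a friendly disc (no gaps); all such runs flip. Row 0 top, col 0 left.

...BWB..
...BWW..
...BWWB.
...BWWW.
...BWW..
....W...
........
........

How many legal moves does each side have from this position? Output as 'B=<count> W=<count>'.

-- B to move --
(0,6): flips 2 -> legal
(1,6): flips 4 -> legal
(2,7): no bracket -> illegal
(3,7): flips 3 -> legal
(4,6): flips 5 -> legal
(4,7): flips 3 -> legal
(5,3): flips 2 -> legal
(5,5): flips 5 -> legal
(5,6): flips 2 -> legal
(6,3): no bracket -> illegal
(6,4): no bracket -> illegal
(6,5): flips 1 -> legal
B mobility = 9
-- W to move --
(0,2): flips 2 -> legal
(0,6): flips 1 -> legal
(1,2): flips 2 -> legal
(1,6): flips 1 -> legal
(1,7): flips 1 -> legal
(2,2): flips 3 -> legal
(2,7): flips 1 -> legal
(3,2): flips 3 -> legal
(3,7): flips 1 -> legal
(4,2): flips 2 -> legal
(5,2): flips 1 -> legal
(5,3): no bracket -> illegal
W mobility = 11

Answer: B=9 W=11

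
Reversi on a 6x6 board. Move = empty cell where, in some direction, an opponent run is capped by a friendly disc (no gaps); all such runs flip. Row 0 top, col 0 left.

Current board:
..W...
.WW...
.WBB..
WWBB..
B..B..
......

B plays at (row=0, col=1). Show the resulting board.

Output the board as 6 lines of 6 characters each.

Place B at (0,1); scan 8 dirs for brackets.
Dir NW: edge -> no flip
Dir N: edge -> no flip
Dir NE: edge -> no flip
Dir W: first cell '.' (not opp) -> no flip
Dir E: opp run (0,2), next='.' -> no flip
Dir SW: first cell '.' (not opp) -> no flip
Dir S: opp run (1,1) (2,1) (3,1), next='.' -> no flip
Dir SE: opp run (1,2) capped by B -> flip
All flips: (1,2)

Answer: .BW...
.WB...
.WBB..
WWBB..
B..B..
......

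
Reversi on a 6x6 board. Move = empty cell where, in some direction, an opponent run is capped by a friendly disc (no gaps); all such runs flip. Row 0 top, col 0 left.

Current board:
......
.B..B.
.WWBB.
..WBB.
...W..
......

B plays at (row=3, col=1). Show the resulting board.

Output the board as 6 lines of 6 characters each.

Place B at (3,1); scan 8 dirs for brackets.
Dir NW: first cell '.' (not opp) -> no flip
Dir N: opp run (2,1) capped by B -> flip
Dir NE: opp run (2,2), next='.' -> no flip
Dir W: first cell '.' (not opp) -> no flip
Dir E: opp run (3,2) capped by B -> flip
Dir SW: first cell '.' (not opp) -> no flip
Dir S: first cell '.' (not opp) -> no flip
Dir SE: first cell '.' (not opp) -> no flip
All flips: (2,1) (3,2)

Answer: ......
.B..B.
.BWBB.
.BBBB.
...W..
......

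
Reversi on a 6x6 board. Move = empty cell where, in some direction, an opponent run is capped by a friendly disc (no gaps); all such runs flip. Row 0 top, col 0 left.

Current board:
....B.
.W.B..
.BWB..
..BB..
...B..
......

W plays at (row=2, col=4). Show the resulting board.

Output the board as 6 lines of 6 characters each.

Answer: ....B.
.W.B..
.BWWW.
..BB..
...B..
......

Derivation:
Place W at (2,4); scan 8 dirs for brackets.
Dir NW: opp run (1,3), next='.' -> no flip
Dir N: first cell '.' (not opp) -> no flip
Dir NE: first cell '.' (not opp) -> no flip
Dir W: opp run (2,3) capped by W -> flip
Dir E: first cell '.' (not opp) -> no flip
Dir SW: opp run (3,3), next='.' -> no flip
Dir S: first cell '.' (not opp) -> no flip
Dir SE: first cell '.' (not opp) -> no flip
All flips: (2,3)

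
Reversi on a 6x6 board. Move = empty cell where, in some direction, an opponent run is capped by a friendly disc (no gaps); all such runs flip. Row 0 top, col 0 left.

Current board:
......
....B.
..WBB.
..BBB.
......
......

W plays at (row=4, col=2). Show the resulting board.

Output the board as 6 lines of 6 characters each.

Answer: ......
....B.
..WBB.
..WBB.
..W...
......

Derivation:
Place W at (4,2); scan 8 dirs for brackets.
Dir NW: first cell '.' (not opp) -> no flip
Dir N: opp run (3,2) capped by W -> flip
Dir NE: opp run (3,3) (2,4), next='.' -> no flip
Dir W: first cell '.' (not opp) -> no flip
Dir E: first cell '.' (not opp) -> no flip
Dir SW: first cell '.' (not opp) -> no flip
Dir S: first cell '.' (not opp) -> no flip
Dir SE: first cell '.' (not opp) -> no flip
All flips: (3,2)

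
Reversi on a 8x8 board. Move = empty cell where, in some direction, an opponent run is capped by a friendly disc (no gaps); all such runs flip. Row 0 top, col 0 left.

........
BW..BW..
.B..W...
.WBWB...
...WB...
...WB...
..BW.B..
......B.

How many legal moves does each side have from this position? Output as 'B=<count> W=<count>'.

Answer: B=10 W=9

Derivation:
-- B to move --
(0,0): no bracket -> illegal
(0,1): flips 1 -> legal
(0,2): no bracket -> illegal
(0,4): no bracket -> illegal
(0,5): no bracket -> illegal
(0,6): no bracket -> illegal
(1,2): flips 1 -> legal
(1,3): no bracket -> illegal
(1,6): flips 1 -> legal
(2,0): no bracket -> illegal
(2,2): flips 1 -> legal
(2,3): no bracket -> illegal
(2,5): no bracket -> illegal
(2,6): no bracket -> illegal
(3,0): flips 1 -> legal
(3,5): no bracket -> illegal
(4,0): no bracket -> illegal
(4,1): flips 1 -> legal
(4,2): flips 1 -> legal
(5,2): flips 2 -> legal
(6,4): flips 1 -> legal
(7,2): flips 1 -> legal
(7,3): no bracket -> illegal
(7,4): no bracket -> illegal
B mobility = 10
-- W to move --
(0,0): no bracket -> illegal
(0,1): no bracket -> illegal
(0,3): no bracket -> illegal
(0,4): flips 1 -> legal
(0,5): no bracket -> illegal
(1,2): no bracket -> illegal
(1,3): flips 1 -> legal
(2,0): no bracket -> illegal
(2,2): no bracket -> illegal
(2,3): no bracket -> illegal
(2,5): flips 1 -> legal
(3,0): no bracket -> illegal
(3,5): flips 2 -> legal
(4,1): no bracket -> illegal
(4,2): no bracket -> illegal
(4,5): flips 2 -> legal
(5,1): no bracket -> illegal
(5,2): no bracket -> illegal
(5,5): flips 2 -> legal
(5,6): no bracket -> illegal
(6,1): flips 1 -> legal
(6,4): flips 3 -> legal
(6,6): no bracket -> illegal
(6,7): no bracket -> illegal
(7,1): flips 1 -> legal
(7,2): no bracket -> illegal
(7,3): no bracket -> illegal
(7,4): no bracket -> illegal
(7,5): no bracket -> illegal
(7,7): no bracket -> illegal
W mobility = 9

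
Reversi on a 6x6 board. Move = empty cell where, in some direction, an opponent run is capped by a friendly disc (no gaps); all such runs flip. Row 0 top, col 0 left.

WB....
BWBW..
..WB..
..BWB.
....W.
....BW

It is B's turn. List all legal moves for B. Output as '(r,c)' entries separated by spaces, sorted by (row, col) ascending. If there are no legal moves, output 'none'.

Answer: (0,3) (1,4) (2,1) (4,3)

Derivation:
(0,2): no bracket -> illegal
(0,3): flips 1 -> legal
(0,4): no bracket -> illegal
(1,4): flips 1 -> legal
(2,0): no bracket -> illegal
(2,1): flips 2 -> legal
(2,4): no bracket -> illegal
(3,1): no bracket -> illegal
(3,5): no bracket -> illegal
(4,2): no bracket -> illegal
(4,3): flips 1 -> legal
(4,5): no bracket -> illegal
(5,3): no bracket -> illegal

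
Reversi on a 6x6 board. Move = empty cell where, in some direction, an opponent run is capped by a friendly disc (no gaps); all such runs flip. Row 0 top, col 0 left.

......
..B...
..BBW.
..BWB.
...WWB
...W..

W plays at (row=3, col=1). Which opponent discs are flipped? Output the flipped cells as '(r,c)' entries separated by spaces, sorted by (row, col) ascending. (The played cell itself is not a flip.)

Answer: (3,2)

Derivation:
Dir NW: first cell '.' (not opp) -> no flip
Dir N: first cell '.' (not opp) -> no flip
Dir NE: opp run (2,2), next='.' -> no flip
Dir W: first cell '.' (not opp) -> no flip
Dir E: opp run (3,2) capped by W -> flip
Dir SW: first cell '.' (not opp) -> no flip
Dir S: first cell '.' (not opp) -> no flip
Dir SE: first cell '.' (not opp) -> no flip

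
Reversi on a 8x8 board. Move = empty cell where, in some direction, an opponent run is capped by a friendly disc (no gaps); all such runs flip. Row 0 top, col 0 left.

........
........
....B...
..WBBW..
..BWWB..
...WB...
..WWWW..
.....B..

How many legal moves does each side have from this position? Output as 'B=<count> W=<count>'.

Answer: B=12 W=11

Derivation:
-- B to move --
(2,1): flips 2 -> legal
(2,2): flips 1 -> legal
(2,3): no bracket -> illegal
(2,5): flips 1 -> legal
(2,6): no bracket -> illegal
(3,1): flips 1 -> legal
(3,6): flips 1 -> legal
(4,1): no bracket -> illegal
(4,6): flips 1 -> legal
(5,1): no bracket -> illegal
(5,2): flips 2 -> legal
(5,5): flips 2 -> legal
(5,6): no bracket -> illegal
(6,1): no bracket -> illegal
(6,6): no bracket -> illegal
(7,1): no bracket -> illegal
(7,2): flips 1 -> legal
(7,3): flips 3 -> legal
(7,4): flips 1 -> legal
(7,6): flips 1 -> legal
B mobility = 12
-- W to move --
(1,3): flips 1 -> legal
(1,4): flips 2 -> legal
(1,5): no bracket -> illegal
(2,2): flips 1 -> legal
(2,3): flips 1 -> legal
(2,5): flips 1 -> legal
(3,1): flips 1 -> legal
(3,6): flips 2 -> legal
(4,1): flips 1 -> legal
(4,6): flips 1 -> legal
(5,1): no bracket -> illegal
(5,2): flips 1 -> legal
(5,5): flips 2 -> legal
(5,6): no bracket -> illegal
(6,6): no bracket -> illegal
(7,4): no bracket -> illegal
(7,6): no bracket -> illegal
W mobility = 11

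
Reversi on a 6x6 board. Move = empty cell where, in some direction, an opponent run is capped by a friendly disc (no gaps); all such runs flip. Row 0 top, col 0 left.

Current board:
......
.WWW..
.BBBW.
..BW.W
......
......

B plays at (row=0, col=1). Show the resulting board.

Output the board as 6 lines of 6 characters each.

Place B at (0,1); scan 8 dirs for brackets.
Dir NW: edge -> no flip
Dir N: edge -> no flip
Dir NE: edge -> no flip
Dir W: first cell '.' (not opp) -> no flip
Dir E: first cell '.' (not opp) -> no flip
Dir SW: first cell '.' (not opp) -> no flip
Dir S: opp run (1,1) capped by B -> flip
Dir SE: opp run (1,2) capped by B -> flip
All flips: (1,1) (1,2)

Answer: .B....
.BBW..
.BBBW.
..BW.W
......
......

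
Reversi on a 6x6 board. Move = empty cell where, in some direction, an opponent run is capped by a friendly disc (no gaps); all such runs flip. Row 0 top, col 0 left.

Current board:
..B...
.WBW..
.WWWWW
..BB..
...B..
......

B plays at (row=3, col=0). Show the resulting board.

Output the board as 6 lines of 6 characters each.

Place B at (3,0); scan 8 dirs for brackets.
Dir NW: edge -> no flip
Dir N: first cell '.' (not opp) -> no flip
Dir NE: opp run (2,1) capped by B -> flip
Dir W: edge -> no flip
Dir E: first cell '.' (not opp) -> no flip
Dir SW: edge -> no flip
Dir S: first cell '.' (not opp) -> no flip
Dir SE: first cell '.' (not opp) -> no flip
All flips: (2,1)

Answer: ..B...
.WBW..
.BWWWW
B.BB..
...B..
......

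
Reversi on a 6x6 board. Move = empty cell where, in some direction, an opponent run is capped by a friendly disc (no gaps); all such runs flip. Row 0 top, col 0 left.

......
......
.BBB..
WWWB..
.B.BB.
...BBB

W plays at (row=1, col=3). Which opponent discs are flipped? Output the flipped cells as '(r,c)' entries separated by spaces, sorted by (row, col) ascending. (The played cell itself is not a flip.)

Answer: (2,2)

Derivation:
Dir NW: first cell '.' (not opp) -> no flip
Dir N: first cell '.' (not opp) -> no flip
Dir NE: first cell '.' (not opp) -> no flip
Dir W: first cell '.' (not opp) -> no flip
Dir E: first cell '.' (not opp) -> no flip
Dir SW: opp run (2,2) capped by W -> flip
Dir S: opp run (2,3) (3,3) (4,3) (5,3), next=edge -> no flip
Dir SE: first cell '.' (not opp) -> no flip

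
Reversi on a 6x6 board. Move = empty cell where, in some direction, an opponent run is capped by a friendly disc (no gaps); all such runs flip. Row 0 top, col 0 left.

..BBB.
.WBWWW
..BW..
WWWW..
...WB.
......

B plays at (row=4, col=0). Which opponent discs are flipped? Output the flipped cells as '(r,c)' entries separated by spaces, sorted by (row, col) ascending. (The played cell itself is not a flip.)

Answer: (3,1)

Derivation:
Dir NW: edge -> no flip
Dir N: opp run (3,0), next='.' -> no flip
Dir NE: opp run (3,1) capped by B -> flip
Dir W: edge -> no flip
Dir E: first cell '.' (not opp) -> no flip
Dir SW: edge -> no flip
Dir S: first cell '.' (not opp) -> no flip
Dir SE: first cell '.' (not opp) -> no flip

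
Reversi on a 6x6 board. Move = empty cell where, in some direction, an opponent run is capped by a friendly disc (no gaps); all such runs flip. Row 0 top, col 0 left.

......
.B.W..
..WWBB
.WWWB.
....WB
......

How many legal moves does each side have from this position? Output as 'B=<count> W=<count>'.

Answer: B=8 W=4

Derivation:
-- B to move --
(0,2): flips 1 -> legal
(0,3): no bracket -> illegal
(0,4): no bracket -> illegal
(1,2): flips 1 -> legal
(1,4): no bracket -> illegal
(2,0): no bracket -> illegal
(2,1): flips 2 -> legal
(3,0): flips 3 -> legal
(3,5): no bracket -> illegal
(4,0): no bracket -> illegal
(4,1): no bracket -> illegal
(4,2): flips 1 -> legal
(4,3): flips 1 -> legal
(5,3): no bracket -> illegal
(5,4): flips 1 -> legal
(5,5): flips 3 -> legal
B mobility = 8
-- W to move --
(0,0): flips 1 -> legal
(0,1): no bracket -> illegal
(0,2): no bracket -> illegal
(1,0): no bracket -> illegal
(1,2): no bracket -> illegal
(1,4): flips 2 -> legal
(1,5): flips 1 -> legal
(2,0): no bracket -> illegal
(2,1): no bracket -> illegal
(3,5): flips 2 -> legal
(4,3): no bracket -> illegal
(5,4): no bracket -> illegal
(5,5): no bracket -> illegal
W mobility = 4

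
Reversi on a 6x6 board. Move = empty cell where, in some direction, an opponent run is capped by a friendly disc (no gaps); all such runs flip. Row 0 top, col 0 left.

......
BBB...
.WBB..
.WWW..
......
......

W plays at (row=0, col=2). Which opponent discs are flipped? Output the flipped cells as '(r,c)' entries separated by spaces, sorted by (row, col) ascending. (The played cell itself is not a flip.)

Dir NW: edge -> no flip
Dir N: edge -> no flip
Dir NE: edge -> no flip
Dir W: first cell '.' (not opp) -> no flip
Dir E: first cell '.' (not opp) -> no flip
Dir SW: opp run (1,1), next='.' -> no flip
Dir S: opp run (1,2) (2,2) capped by W -> flip
Dir SE: first cell '.' (not opp) -> no flip

Answer: (1,2) (2,2)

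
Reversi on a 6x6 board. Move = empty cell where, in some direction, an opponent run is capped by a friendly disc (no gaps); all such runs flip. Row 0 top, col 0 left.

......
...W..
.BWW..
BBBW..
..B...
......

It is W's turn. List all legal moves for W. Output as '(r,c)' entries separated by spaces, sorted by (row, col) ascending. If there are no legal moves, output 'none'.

Answer: (2,0) (4,0) (4,1) (5,1) (5,2)

Derivation:
(1,0): no bracket -> illegal
(1,1): no bracket -> illegal
(1,2): no bracket -> illegal
(2,0): flips 1 -> legal
(4,0): flips 1 -> legal
(4,1): flips 1 -> legal
(4,3): no bracket -> illegal
(5,1): flips 1 -> legal
(5,2): flips 2 -> legal
(5,3): no bracket -> illegal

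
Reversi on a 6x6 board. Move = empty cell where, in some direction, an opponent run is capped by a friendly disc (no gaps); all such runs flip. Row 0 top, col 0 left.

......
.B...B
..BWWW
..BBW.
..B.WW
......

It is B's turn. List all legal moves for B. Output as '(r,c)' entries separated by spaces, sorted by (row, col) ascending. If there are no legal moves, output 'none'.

Answer: (1,3) (1,4) (3,5) (5,5)

Derivation:
(1,2): no bracket -> illegal
(1,3): flips 1 -> legal
(1,4): flips 1 -> legal
(3,5): flips 2 -> legal
(4,3): no bracket -> illegal
(5,3): no bracket -> illegal
(5,4): no bracket -> illegal
(5,5): flips 1 -> legal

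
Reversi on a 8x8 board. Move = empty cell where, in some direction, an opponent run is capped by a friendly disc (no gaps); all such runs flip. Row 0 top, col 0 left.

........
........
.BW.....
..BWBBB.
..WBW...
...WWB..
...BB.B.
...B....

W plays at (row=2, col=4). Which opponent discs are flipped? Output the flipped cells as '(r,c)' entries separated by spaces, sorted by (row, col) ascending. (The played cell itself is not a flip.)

Answer: (3,4)

Derivation:
Dir NW: first cell '.' (not opp) -> no flip
Dir N: first cell '.' (not opp) -> no flip
Dir NE: first cell '.' (not opp) -> no flip
Dir W: first cell '.' (not opp) -> no flip
Dir E: first cell '.' (not opp) -> no flip
Dir SW: first cell 'W' (not opp) -> no flip
Dir S: opp run (3,4) capped by W -> flip
Dir SE: opp run (3,5), next='.' -> no flip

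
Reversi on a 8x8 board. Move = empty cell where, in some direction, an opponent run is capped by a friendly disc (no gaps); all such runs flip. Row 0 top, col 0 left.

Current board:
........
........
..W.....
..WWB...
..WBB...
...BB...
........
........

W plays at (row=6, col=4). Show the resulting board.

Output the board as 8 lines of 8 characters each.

Place W at (6,4); scan 8 dirs for brackets.
Dir NW: opp run (5,3) capped by W -> flip
Dir N: opp run (5,4) (4,4) (3,4), next='.' -> no flip
Dir NE: first cell '.' (not opp) -> no flip
Dir W: first cell '.' (not opp) -> no flip
Dir E: first cell '.' (not opp) -> no flip
Dir SW: first cell '.' (not opp) -> no flip
Dir S: first cell '.' (not opp) -> no flip
Dir SE: first cell '.' (not opp) -> no flip
All flips: (5,3)

Answer: ........
........
..W.....
..WWB...
..WBB...
...WB...
....W...
........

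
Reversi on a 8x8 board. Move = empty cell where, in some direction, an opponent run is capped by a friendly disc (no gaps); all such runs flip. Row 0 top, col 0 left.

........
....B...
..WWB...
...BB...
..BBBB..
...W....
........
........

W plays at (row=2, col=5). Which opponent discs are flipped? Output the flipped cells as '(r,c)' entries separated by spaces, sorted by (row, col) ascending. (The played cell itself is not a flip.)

Dir NW: opp run (1,4), next='.' -> no flip
Dir N: first cell '.' (not opp) -> no flip
Dir NE: first cell '.' (not opp) -> no flip
Dir W: opp run (2,4) capped by W -> flip
Dir E: first cell '.' (not opp) -> no flip
Dir SW: opp run (3,4) (4,3), next='.' -> no flip
Dir S: first cell '.' (not opp) -> no flip
Dir SE: first cell '.' (not opp) -> no flip

Answer: (2,4)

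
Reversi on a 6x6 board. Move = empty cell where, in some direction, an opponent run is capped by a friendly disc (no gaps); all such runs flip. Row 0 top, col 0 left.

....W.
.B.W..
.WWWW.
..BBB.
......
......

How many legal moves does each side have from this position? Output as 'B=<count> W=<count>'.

Answer: B=6 W=7

Derivation:
-- B to move --
(0,2): no bracket -> illegal
(0,3): flips 2 -> legal
(0,5): no bracket -> illegal
(1,0): flips 1 -> legal
(1,2): flips 2 -> legal
(1,4): flips 2 -> legal
(1,5): flips 1 -> legal
(2,0): no bracket -> illegal
(2,5): no bracket -> illegal
(3,0): no bracket -> illegal
(3,1): flips 1 -> legal
(3,5): no bracket -> illegal
B mobility = 6
-- W to move --
(0,0): flips 1 -> legal
(0,1): flips 1 -> legal
(0,2): no bracket -> illegal
(1,0): no bracket -> illegal
(1,2): no bracket -> illegal
(2,0): no bracket -> illegal
(2,5): no bracket -> illegal
(3,1): no bracket -> illegal
(3,5): no bracket -> illegal
(4,1): flips 1 -> legal
(4,2): flips 2 -> legal
(4,3): flips 2 -> legal
(4,4): flips 2 -> legal
(4,5): flips 1 -> legal
W mobility = 7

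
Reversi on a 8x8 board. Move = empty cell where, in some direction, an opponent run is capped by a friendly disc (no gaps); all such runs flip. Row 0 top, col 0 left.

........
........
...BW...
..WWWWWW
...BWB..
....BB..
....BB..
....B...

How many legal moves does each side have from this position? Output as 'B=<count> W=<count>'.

Answer: B=6 W=13

Derivation:
-- B to move --
(1,3): no bracket -> illegal
(1,4): flips 3 -> legal
(1,5): no bracket -> illegal
(2,1): flips 1 -> legal
(2,2): flips 2 -> legal
(2,5): flips 3 -> legal
(2,6): no bracket -> illegal
(2,7): flips 1 -> legal
(3,1): no bracket -> illegal
(4,1): flips 1 -> legal
(4,2): no bracket -> illegal
(4,6): no bracket -> illegal
(4,7): no bracket -> illegal
(5,3): no bracket -> illegal
B mobility = 6
-- W to move --
(1,2): flips 1 -> legal
(1,3): flips 1 -> legal
(1,4): flips 1 -> legal
(2,2): flips 1 -> legal
(4,2): flips 1 -> legal
(4,6): flips 1 -> legal
(5,2): flips 1 -> legal
(5,3): flips 1 -> legal
(5,6): flips 1 -> legal
(6,3): flips 2 -> legal
(6,6): flips 1 -> legal
(7,3): no bracket -> illegal
(7,5): flips 3 -> legal
(7,6): flips 3 -> legal
W mobility = 13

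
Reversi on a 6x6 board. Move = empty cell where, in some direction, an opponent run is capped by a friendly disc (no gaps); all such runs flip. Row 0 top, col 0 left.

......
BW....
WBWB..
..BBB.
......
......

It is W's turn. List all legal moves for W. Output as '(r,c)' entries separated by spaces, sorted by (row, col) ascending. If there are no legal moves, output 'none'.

Answer: (0,0) (2,4) (3,1) (4,2) (4,4)

Derivation:
(0,0): flips 1 -> legal
(0,1): no bracket -> illegal
(1,2): no bracket -> illegal
(1,3): no bracket -> illegal
(1,4): no bracket -> illegal
(2,4): flips 1 -> legal
(2,5): no bracket -> illegal
(3,0): no bracket -> illegal
(3,1): flips 1 -> legal
(3,5): no bracket -> illegal
(4,1): no bracket -> illegal
(4,2): flips 1 -> legal
(4,3): no bracket -> illegal
(4,4): flips 1 -> legal
(4,5): no bracket -> illegal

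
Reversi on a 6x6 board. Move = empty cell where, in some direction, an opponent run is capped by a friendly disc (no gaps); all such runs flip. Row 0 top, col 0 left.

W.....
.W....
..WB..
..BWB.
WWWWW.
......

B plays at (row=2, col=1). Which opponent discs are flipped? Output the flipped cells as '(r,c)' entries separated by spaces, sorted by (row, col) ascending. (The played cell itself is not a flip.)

Answer: (2,2)

Derivation:
Dir NW: first cell '.' (not opp) -> no flip
Dir N: opp run (1,1), next='.' -> no flip
Dir NE: first cell '.' (not opp) -> no flip
Dir W: first cell '.' (not opp) -> no flip
Dir E: opp run (2,2) capped by B -> flip
Dir SW: first cell '.' (not opp) -> no flip
Dir S: first cell '.' (not opp) -> no flip
Dir SE: first cell 'B' (not opp) -> no flip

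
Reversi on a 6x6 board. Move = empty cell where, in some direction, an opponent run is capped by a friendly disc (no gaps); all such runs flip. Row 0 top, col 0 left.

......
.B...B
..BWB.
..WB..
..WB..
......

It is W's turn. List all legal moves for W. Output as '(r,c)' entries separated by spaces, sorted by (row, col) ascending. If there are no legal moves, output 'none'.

(0,0): no bracket -> illegal
(0,1): no bracket -> illegal
(0,2): no bracket -> illegal
(0,4): no bracket -> illegal
(0,5): no bracket -> illegal
(1,0): no bracket -> illegal
(1,2): flips 1 -> legal
(1,3): no bracket -> illegal
(1,4): no bracket -> illegal
(2,0): no bracket -> illegal
(2,1): flips 1 -> legal
(2,5): flips 1 -> legal
(3,1): no bracket -> illegal
(3,4): flips 1 -> legal
(3,5): no bracket -> illegal
(4,4): flips 1 -> legal
(5,2): no bracket -> illegal
(5,3): flips 2 -> legal
(5,4): flips 1 -> legal

Answer: (1,2) (2,1) (2,5) (3,4) (4,4) (5,3) (5,4)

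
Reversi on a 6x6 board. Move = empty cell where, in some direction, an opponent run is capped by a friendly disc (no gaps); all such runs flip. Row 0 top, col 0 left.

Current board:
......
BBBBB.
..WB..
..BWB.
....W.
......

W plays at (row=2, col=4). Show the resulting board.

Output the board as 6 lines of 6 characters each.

Answer: ......
BBBBB.
..WWW.
..BWW.
....W.
......

Derivation:
Place W at (2,4); scan 8 dirs for brackets.
Dir NW: opp run (1,3), next='.' -> no flip
Dir N: opp run (1,4), next='.' -> no flip
Dir NE: first cell '.' (not opp) -> no flip
Dir W: opp run (2,3) capped by W -> flip
Dir E: first cell '.' (not opp) -> no flip
Dir SW: first cell 'W' (not opp) -> no flip
Dir S: opp run (3,4) capped by W -> flip
Dir SE: first cell '.' (not opp) -> no flip
All flips: (2,3) (3,4)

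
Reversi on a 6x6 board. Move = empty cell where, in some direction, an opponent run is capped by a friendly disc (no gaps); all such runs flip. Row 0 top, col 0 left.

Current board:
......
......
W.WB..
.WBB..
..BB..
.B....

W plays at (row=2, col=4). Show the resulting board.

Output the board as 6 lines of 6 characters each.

Answer: ......
......
W.WWW.
.WBB..
..BB..
.B....

Derivation:
Place W at (2,4); scan 8 dirs for brackets.
Dir NW: first cell '.' (not opp) -> no flip
Dir N: first cell '.' (not opp) -> no flip
Dir NE: first cell '.' (not opp) -> no flip
Dir W: opp run (2,3) capped by W -> flip
Dir E: first cell '.' (not opp) -> no flip
Dir SW: opp run (3,3) (4,2) (5,1), next=edge -> no flip
Dir S: first cell '.' (not opp) -> no flip
Dir SE: first cell '.' (not opp) -> no flip
All flips: (2,3)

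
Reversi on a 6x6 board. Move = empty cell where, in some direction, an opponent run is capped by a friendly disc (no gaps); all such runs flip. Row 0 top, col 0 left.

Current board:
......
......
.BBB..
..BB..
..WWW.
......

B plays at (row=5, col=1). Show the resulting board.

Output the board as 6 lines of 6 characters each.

Answer: ......
......
.BBB..
..BB..
..BWW.
.B....

Derivation:
Place B at (5,1); scan 8 dirs for brackets.
Dir NW: first cell '.' (not opp) -> no flip
Dir N: first cell '.' (not opp) -> no flip
Dir NE: opp run (4,2) capped by B -> flip
Dir W: first cell '.' (not opp) -> no flip
Dir E: first cell '.' (not opp) -> no flip
Dir SW: edge -> no flip
Dir S: edge -> no flip
Dir SE: edge -> no flip
All flips: (4,2)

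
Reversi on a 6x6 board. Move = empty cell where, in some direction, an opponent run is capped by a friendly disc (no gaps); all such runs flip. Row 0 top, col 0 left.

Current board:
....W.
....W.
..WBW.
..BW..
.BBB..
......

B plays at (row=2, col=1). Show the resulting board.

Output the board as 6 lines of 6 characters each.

Answer: ....W.
....W.
.BBBW.
..BW..
.BBB..
......

Derivation:
Place B at (2,1); scan 8 dirs for brackets.
Dir NW: first cell '.' (not opp) -> no flip
Dir N: first cell '.' (not opp) -> no flip
Dir NE: first cell '.' (not opp) -> no flip
Dir W: first cell '.' (not opp) -> no flip
Dir E: opp run (2,2) capped by B -> flip
Dir SW: first cell '.' (not opp) -> no flip
Dir S: first cell '.' (not opp) -> no flip
Dir SE: first cell 'B' (not opp) -> no flip
All flips: (2,2)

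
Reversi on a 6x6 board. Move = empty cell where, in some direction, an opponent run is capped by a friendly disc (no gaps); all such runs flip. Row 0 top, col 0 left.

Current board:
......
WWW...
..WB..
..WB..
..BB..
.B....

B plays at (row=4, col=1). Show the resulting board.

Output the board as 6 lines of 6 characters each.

Place B at (4,1); scan 8 dirs for brackets.
Dir NW: first cell '.' (not opp) -> no flip
Dir N: first cell '.' (not opp) -> no flip
Dir NE: opp run (3,2) capped by B -> flip
Dir W: first cell '.' (not opp) -> no flip
Dir E: first cell 'B' (not opp) -> no flip
Dir SW: first cell '.' (not opp) -> no flip
Dir S: first cell 'B' (not opp) -> no flip
Dir SE: first cell '.' (not opp) -> no flip
All flips: (3,2)

Answer: ......
WWW...
..WB..
..BB..
.BBB..
.B....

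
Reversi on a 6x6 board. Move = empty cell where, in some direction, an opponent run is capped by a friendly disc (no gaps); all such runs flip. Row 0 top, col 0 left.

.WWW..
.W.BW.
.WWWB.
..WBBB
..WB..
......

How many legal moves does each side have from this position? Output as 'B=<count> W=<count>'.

-- B to move --
(0,0): flips 2 -> legal
(0,4): flips 1 -> legal
(0,5): no bracket -> illegal
(1,0): flips 2 -> legal
(1,2): flips 1 -> legal
(1,5): flips 1 -> legal
(2,0): flips 3 -> legal
(2,5): no bracket -> illegal
(3,0): no bracket -> illegal
(3,1): flips 2 -> legal
(4,1): flips 1 -> legal
(5,1): flips 1 -> legal
(5,2): no bracket -> illegal
(5,3): no bracket -> illegal
B mobility = 9
-- W to move --
(0,4): flips 1 -> legal
(1,2): flips 1 -> legal
(1,5): flips 2 -> legal
(2,5): flips 1 -> legal
(4,4): flips 4 -> legal
(4,5): flips 1 -> legal
(5,2): no bracket -> illegal
(5,3): flips 2 -> legal
(5,4): flips 1 -> legal
W mobility = 8

Answer: B=9 W=8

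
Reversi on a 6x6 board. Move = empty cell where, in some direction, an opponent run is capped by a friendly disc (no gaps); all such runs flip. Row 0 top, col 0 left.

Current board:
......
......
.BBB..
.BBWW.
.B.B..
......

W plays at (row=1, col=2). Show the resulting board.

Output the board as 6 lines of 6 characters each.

Place W at (1,2); scan 8 dirs for brackets.
Dir NW: first cell '.' (not opp) -> no flip
Dir N: first cell '.' (not opp) -> no flip
Dir NE: first cell '.' (not opp) -> no flip
Dir W: first cell '.' (not opp) -> no flip
Dir E: first cell '.' (not opp) -> no flip
Dir SW: opp run (2,1), next='.' -> no flip
Dir S: opp run (2,2) (3,2), next='.' -> no flip
Dir SE: opp run (2,3) capped by W -> flip
All flips: (2,3)

Answer: ......
..W...
.BBW..
.BBWW.
.B.B..
......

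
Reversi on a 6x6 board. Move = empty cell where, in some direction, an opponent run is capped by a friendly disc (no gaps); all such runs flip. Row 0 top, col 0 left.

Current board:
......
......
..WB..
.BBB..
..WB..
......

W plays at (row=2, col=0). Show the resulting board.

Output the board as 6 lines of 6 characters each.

Answer: ......
......
W.WB..
.WBB..
..WB..
......

Derivation:
Place W at (2,0); scan 8 dirs for brackets.
Dir NW: edge -> no flip
Dir N: first cell '.' (not opp) -> no flip
Dir NE: first cell '.' (not opp) -> no flip
Dir W: edge -> no flip
Dir E: first cell '.' (not opp) -> no flip
Dir SW: edge -> no flip
Dir S: first cell '.' (not opp) -> no flip
Dir SE: opp run (3,1) capped by W -> flip
All flips: (3,1)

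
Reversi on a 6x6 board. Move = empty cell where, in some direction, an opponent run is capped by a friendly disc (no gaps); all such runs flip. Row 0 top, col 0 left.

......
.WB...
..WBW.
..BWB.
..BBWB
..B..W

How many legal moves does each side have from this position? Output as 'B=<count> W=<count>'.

Answer: B=6 W=7

Derivation:
-- B to move --
(0,0): no bracket -> illegal
(0,1): no bracket -> illegal
(0,2): no bracket -> illegal
(1,0): flips 1 -> legal
(1,3): no bracket -> illegal
(1,4): flips 1 -> legal
(1,5): flips 2 -> legal
(2,0): no bracket -> illegal
(2,1): flips 1 -> legal
(2,5): flips 1 -> legal
(3,1): no bracket -> illegal
(3,5): no bracket -> illegal
(5,3): no bracket -> illegal
(5,4): flips 1 -> legal
B mobility = 6
-- W to move --
(0,1): no bracket -> illegal
(0,2): flips 1 -> legal
(0,3): no bracket -> illegal
(1,3): flips 2 -> legal
(1,4): no bracket -> illegal
(2,1): no bracket -> illegal
(2,5): no bracket -> illegal
(3,1): flips 1 -> legal
(3,5): flips 2 -> legal
(4,1): flips 2 -> legal
(5,1): flips 1 -> legal
(5,3): flips 1 -> legal
(5,4): no bracket -> illegal
W mobility = 7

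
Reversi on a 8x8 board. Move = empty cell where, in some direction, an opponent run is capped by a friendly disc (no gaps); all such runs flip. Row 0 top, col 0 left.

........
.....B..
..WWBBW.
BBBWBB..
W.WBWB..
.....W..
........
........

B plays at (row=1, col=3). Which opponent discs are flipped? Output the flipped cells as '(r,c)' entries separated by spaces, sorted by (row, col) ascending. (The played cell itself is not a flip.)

Dir NW: first cell '.' (not opp) -> no flip
Dir N: first cell '.' (not opp) -> no flip
Dir NE: first cell '.' (not opp) -> no flip
Dir W: first cell '.' (not opp) -> no flip
Dir E: first cell '.' (not opp) -> no flip
Dir SW: opp run (2,2) capped by B -> flip
Dir S: opp run (2,3) (3,3) capped by B -> flip
Dir SE: first cell 'B' (not opp) -> no flip

Answer: (2,2) (2,3) (3,3)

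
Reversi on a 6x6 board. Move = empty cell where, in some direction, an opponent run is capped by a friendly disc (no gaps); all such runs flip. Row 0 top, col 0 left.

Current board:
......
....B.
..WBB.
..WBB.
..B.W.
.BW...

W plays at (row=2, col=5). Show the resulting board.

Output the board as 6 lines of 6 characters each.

Place W at (2,5); scan 8 dirs for brackets.
Dir NW: opp run (1,4), next='.' -> no flip
Dir N: first cell '.' (not opp) -> no flip
Dir NE: edge -> no flip
Dir W: opp run (2,4) (2,3) capped by W -> flip
Dir E: edge -> no flip
Dir SW: opp run (3,4), next='.' -> no flip
Dir S: first cell '.' (not opp) -> no flip
Dir SE: edge -> no flip
All flips: (2,3) (2,4)

Answer: ......
....B.
..WWWW
..WBB.
..B.W.
.BW...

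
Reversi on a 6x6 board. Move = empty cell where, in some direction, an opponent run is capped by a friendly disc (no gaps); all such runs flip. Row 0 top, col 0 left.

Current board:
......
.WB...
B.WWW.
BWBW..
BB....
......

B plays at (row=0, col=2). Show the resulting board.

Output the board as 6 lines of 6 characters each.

Answer: ..B...
.BB...
B.WWW.
BWBW..
BB....
......

Derivation:
Place B at (0,2); scan 8 dirs for brackets.
Dir NW: edge -> no flip
Dir N: edge -> no flip
Dir NE: edge -> no flip
Dir W: first cell '.' (not opp) -> no flip
Dir E: first cell '.' (not opp) -> no flip
Dir SW: opp run (1,1) capped by B -> flip
Dir S: first cell 'B' (not opp) -> no flip
Dir SE: first cell '.' (not opp) -> no flip
All flips: (1,1)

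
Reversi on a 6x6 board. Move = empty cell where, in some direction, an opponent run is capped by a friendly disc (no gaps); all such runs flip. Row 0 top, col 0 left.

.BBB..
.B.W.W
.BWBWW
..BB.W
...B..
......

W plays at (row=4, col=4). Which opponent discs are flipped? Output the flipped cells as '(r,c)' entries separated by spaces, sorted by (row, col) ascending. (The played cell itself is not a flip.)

Dir NW: opp run (3,3) capped by W -> flip
Dir N: first cell '.' (not opp) -> no flip
Dir NE: first cell 'W' (not opp) -> no flip
Dir W: opp run (4,3), next='.' -> no flip
Dir E: first cell '.' (not opp) -> no flip
Dir SW: first cell '.' (not opp) -> no flip
Dir S: first cell '.' (not opp) -> no flip
Dir SE: first cell '.' (not opp) -> no flip

Answer: (3,3)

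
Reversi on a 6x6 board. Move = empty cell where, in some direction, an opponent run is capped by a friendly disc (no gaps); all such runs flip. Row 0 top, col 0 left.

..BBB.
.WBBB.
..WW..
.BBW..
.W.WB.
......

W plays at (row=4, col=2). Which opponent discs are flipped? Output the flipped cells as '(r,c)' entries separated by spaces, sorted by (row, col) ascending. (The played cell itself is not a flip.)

Dir NW: opp run (3,1), next='.' -> no flip
Dir N: opp run (3,2) capped by W -> flip
Dir NE: first cell 'W' (not opp) -> no flip
Dir W: first cell 'W' (not opp) -> no flip
Dir E: first cell 'W' (not opp) -> no flip
Dir SW: first cell '.' (not opp) -> no flip
Dir S: first cell '.' (not opp) -> no flip
Dir SE: first cell '.' (not opp) -> no flip

Answer: (3,2)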